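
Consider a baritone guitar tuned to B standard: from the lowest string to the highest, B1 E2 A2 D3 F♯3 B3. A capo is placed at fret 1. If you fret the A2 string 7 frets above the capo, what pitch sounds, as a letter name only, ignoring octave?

The capo raises the open A2 by 1 semitone to A♯2; fretting 7 more gives A2 + 1 + 7 = A2 + 8 semitones, landing on F.

F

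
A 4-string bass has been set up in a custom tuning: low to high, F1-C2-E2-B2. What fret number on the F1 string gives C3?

19

C3 is 19 semitones above the open F1 (F–Gb–G–Ab–…–Bb–B–C), so it sits at fret 19.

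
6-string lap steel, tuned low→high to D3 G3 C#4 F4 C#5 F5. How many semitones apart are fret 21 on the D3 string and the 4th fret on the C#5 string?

6 semitones

D3 at fret 21 → B4 (MIDI 71); C#5 at fret 4 → F5 (MIDI 77).
71 − 77 = -6, so the two pitches are 6 semitones apart, with F5 the higher.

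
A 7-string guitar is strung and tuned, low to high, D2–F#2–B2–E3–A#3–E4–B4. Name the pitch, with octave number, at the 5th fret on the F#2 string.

The open F#2 string plus 5 semitones: F#–G–G#–A–A#–B.
No B→C boundary is crossed, so the octave stays at 2.

B2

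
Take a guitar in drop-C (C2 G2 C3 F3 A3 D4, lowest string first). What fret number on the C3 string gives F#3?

F#3 is 6 semitones above the open C3 (C–C#–D–D#–E–F–F#), so it sits at fret 6.

6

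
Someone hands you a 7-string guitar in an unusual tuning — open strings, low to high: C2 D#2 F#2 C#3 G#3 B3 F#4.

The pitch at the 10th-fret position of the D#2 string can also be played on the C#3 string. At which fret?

0

Fret 10 on D#2 is MIDI 39 + 10 = 49 (C#3). On the C#3 string (open MIDI 49), that pitch is 49 − 49 = fret 0.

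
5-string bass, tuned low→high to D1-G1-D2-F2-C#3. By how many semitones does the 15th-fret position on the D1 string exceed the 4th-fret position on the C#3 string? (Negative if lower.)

D1 at fret 15 → F2 (MIDI 41); C#3 at fret 4 → F3 (MIDI 53).
41 − 53 = -12, so the two pitches are 12 semitones apart.

-12 semitones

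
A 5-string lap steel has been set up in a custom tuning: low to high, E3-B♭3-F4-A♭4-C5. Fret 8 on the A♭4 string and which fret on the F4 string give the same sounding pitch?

11

Fret 8 on A♭4 is MIDI 68 + 8 = 76 (E5). On the F4 string (open MIDI 65), that pitch is 76 − 65 = fret 11.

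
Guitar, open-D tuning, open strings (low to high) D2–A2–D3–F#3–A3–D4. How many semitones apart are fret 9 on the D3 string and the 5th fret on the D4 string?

D3 at fret 9 → B3 (MIDI 59); D4 at fret 5 → G4 (MIDI 67).
59 − 67 = -8, so the two pitches are 8 semitones apart, with G4 the higher.

8 semitones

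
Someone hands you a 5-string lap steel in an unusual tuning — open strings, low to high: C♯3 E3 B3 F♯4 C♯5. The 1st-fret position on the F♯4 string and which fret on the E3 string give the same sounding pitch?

15

Fret 1 on F♯4 is MIDI 66 + 1 = 67 (G4). On the E3 string (open MIDI 52), that pitch is 67 − 52 = fret 15.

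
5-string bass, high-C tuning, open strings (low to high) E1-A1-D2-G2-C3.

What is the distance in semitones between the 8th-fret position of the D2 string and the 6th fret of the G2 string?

D2 at fret 8 → A#2 (MIDI 46); G2 at fret 6 → C#3 (MIDI 49).
46 − 49 = -3, so the two pitches are 3 semitones apart, with C#3 the higher.

3 semitones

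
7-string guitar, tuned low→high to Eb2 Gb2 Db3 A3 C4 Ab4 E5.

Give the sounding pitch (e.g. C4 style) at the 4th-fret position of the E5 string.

Ab5

E5 is MIDI 76. Adding 4 gives 80, which is Ab5.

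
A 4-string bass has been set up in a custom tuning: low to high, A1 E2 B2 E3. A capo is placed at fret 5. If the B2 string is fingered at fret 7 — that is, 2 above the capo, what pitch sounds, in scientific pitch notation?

G♭3

The capo raises the open B2 by 5 semitones to E3; fretting 2 more gives B2 + 5 + 2 = B2 + 7 semitones = G♭3.
(Also written F♯.)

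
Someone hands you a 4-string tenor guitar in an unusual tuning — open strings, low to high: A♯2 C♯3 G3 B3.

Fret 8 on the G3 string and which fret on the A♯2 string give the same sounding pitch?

17

Fret 8 on G3 is MIDI 55 + 8 = 63 (D♯4). On the A♯2 string (open MIDI 46), that pitch is 63 − 46 = fret 17.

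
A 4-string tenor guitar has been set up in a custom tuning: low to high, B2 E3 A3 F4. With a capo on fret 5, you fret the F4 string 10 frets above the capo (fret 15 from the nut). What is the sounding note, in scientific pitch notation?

Ab5

The capo raises the open F4 by 5 semitones to Bb4; fretting 10 more gives F4 + 5 + 10 = F4 + 15 semitones = Ab5.
(Also written G#.)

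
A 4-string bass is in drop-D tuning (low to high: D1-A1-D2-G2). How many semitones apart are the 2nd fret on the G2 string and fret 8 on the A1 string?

G2 at fret 2 → A2 (MIDI 45); A1 at fret 8 → F2 (MIDI 41).
45 − 41 = 4, so the two pitches are 4 semitones apart, with A2 the higher.

4 semitones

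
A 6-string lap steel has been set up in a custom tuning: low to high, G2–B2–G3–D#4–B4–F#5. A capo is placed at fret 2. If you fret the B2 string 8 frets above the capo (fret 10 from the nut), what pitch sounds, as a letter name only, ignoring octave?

A

The capo raises the open B2 by 2 semitones to C#3; fretting 8 more gives B2 + 2 + 8 = B2 + 10 semitones, landing on A.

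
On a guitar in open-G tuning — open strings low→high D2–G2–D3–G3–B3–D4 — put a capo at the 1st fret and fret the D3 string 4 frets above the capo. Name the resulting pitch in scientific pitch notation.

The capo raises the open D3 by 1 semitone to D#3; fretting 4 more gives D3 + 1 + 4 = D3 + 5 semitones = G3.

G3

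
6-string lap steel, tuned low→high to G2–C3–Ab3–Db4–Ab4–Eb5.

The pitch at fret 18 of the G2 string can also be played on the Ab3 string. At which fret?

Fret 18 on G2 is MIDI 43 + 18 = 61 (Db4). On the Ab3 string (open MIDI 56), that pitch is 61 − 56 = fret 5.

5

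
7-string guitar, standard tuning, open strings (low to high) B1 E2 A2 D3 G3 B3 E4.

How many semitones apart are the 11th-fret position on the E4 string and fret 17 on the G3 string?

3 semitones

E4 at fret 11 → D#5 (MIDI 75); G3 at fret 17 → C5 (MIDI 72).
75 − 72 = 3, so the two pitches are 3 semitones apart, with D#5 the higher.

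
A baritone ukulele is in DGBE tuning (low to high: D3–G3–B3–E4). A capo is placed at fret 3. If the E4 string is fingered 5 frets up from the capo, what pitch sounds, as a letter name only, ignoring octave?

C

The capo raises the open E4 by 3 semitones to G4; fretting 5 more gives E4 + 3 + 5 = E4 + 8 semitones, landing on C.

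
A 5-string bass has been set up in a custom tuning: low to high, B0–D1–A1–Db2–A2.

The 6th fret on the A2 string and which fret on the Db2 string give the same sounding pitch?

Fret 6 on A2 is MIDI 45 + 6 = 51 (Eb3). On the Db2 string (open MIDI 37), that pitch is 51 − 37 = fret 14.

14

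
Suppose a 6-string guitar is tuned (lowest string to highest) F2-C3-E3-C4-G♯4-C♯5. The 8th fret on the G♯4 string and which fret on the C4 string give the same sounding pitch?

16

G♯4 at fret 8 is G♯4 + 8 semitones = E5.
The open C4 string is 8 semitones below the open G♯4, so the same pitch on the C4 string lies at fret 8 + 8 = 16.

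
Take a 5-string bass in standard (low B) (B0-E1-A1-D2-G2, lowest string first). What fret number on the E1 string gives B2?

B2 is 19 semitones above the open E1 (E–F–F#–G–…–A–A#–B), so it sits at fret 19.

19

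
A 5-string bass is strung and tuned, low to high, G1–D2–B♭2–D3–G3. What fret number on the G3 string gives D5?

D5 is 19 semitones above the open G3 (G–Ab–A–Bb–…–C–Db–D), so it sits at fret 19.

19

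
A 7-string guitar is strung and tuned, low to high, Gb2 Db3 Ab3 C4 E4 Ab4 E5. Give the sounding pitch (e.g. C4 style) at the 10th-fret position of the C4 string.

Each fret is one semitone, so C4 + 10 = Bb4.
(Equivalently spelled A#4.)

Bb4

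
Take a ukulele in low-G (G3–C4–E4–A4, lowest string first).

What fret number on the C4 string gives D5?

D5 is 14 semitones above the open C4 (C–C#–D–D#–…–C–C#–D), so it sits at fret 14.

14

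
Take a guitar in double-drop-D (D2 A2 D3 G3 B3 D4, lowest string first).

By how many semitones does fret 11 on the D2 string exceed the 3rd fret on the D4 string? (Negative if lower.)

D2 at fret 11 → C#3 (MIDI 49); D4 at fret 3 → F4 (MIDI 65).
49 − 65 = -16, so the two pitches are 16 semitones apart.

-16 semitones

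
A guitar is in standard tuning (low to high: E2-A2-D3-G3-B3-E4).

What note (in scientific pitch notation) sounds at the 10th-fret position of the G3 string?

F4

Each fret is one semitone, so G3 + 10 = F4.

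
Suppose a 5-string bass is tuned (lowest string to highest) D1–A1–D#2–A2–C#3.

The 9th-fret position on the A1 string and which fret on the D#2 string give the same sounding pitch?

Fret 9 on A1 is MIDI 33 + 9 = 42 (F#2). On the D#2 string (open MIDI 39), that pitch is 42 − 39 = fret 3.

3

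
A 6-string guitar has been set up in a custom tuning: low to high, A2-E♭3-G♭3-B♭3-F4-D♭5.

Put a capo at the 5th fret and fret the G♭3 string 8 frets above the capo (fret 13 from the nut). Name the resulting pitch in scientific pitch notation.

G4

The capo raises the open G♭3 by 5 semitones to B3; fretting 8 more gives G♭3 + 5 + 8 = G♭3 + 13 semitones = G4.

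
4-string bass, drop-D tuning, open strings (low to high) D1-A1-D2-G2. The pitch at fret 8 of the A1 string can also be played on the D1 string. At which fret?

Fret 8 on A1 is MIDI 33 + 8 = 41 (F2). On the D1 string (open MIDI 26), that pitch is 41 − 26 = fret 15.

15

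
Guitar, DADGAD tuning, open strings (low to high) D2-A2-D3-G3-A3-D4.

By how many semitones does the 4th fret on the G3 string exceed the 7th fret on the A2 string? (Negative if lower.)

7 semitones

G3 at fret 4 → B3 (MIDI 59); A2 at fret 7 → E3 (MIDI 52).
59 − 52 = 7, so the two pitches are 7 semitones apart.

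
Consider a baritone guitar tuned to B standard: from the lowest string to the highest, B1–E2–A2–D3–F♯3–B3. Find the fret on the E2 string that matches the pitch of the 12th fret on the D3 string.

D3 at fret 12 is D3 + 12 semitones = D4.
The open E2 string is 10 semitones below the open D3, so the same pitch on the E2 string lies at fret 12 + 10 = 22.

22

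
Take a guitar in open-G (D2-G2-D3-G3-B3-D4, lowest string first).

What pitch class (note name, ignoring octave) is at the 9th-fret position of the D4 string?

The open D4 string plus 9 semitones: D–D#–E–F–F#–G–G#–A–A#–B.

B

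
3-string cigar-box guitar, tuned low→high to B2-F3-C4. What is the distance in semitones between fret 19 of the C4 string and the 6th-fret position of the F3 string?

20 semitones

C4 at fret 19 → G5 (MIDI 79); F3 at fret 6 → B3 (MIDI 59).
79 − 59 = 20, so the two pitches are 20 semitones apart, with G5 the higher.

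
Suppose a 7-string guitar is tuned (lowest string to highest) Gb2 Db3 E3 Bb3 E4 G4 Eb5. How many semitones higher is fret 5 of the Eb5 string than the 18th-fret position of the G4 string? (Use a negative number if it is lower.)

-5 semitones

Eb5 at fret 5 → Ab5 (MIDI 80); G4 at fret 18 → Db6 (MIDI 85).
80 − 85 = -5, so the two pitches are 5 semitones apart.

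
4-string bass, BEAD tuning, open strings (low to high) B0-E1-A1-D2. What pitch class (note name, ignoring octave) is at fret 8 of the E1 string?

Each fret is one semitone, so E1 + 8 = C.

C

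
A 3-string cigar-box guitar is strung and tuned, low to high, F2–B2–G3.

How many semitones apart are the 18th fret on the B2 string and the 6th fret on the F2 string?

B2 at fret 18 → F4 (MIDI 65); F2 at fret 6 → B2 (MIDI 47).
65 − 47 = 18, so the two pitches are 18 semitones apart, with F4 the higher.

18 semitones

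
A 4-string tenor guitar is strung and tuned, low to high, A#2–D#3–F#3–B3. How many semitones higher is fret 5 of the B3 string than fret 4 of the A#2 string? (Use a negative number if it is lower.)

14 semitones

B3 at fret 5 → E4 (MIDI 64); A#2 at fret 4 → D3 (MIDI 50).
64 − 50 = 14, so the two pitches are 14 semitones apart.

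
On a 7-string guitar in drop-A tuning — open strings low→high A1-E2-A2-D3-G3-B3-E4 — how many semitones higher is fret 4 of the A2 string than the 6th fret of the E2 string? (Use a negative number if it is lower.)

3 semitones

A2 at fret 4 → C#3 (MIDI 49); E2 at fret 6 → A#2 (MIDI 46).
49 − 46 = 3, so the two pitches are 3 semitones apart.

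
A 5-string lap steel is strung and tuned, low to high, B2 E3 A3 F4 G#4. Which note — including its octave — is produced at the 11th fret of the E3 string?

E3 is MIDI 52. Adding 11 gives 63, which is D#4.

D#4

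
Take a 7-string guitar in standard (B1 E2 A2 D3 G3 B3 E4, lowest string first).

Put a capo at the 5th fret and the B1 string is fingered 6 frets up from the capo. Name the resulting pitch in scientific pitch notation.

A#2

The capo raises the open B1 by 5 semitones to E2; fretting 6 more gives B1 + 5 + 6 = B1 + 11 semitones = A#2.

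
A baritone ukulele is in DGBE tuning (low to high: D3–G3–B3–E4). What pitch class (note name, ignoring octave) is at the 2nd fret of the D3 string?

E

The open D3 string plus 2 semitones: D–D#–E.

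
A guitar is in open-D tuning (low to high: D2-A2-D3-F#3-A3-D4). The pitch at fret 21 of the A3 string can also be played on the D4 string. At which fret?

A3 at fret 21 is A3 + 21 semitones = F#5.
The open D4 string is 5 semitones above the open A3, so the same pitch on the D4 string lies at fret 21 − 5 = 16.

16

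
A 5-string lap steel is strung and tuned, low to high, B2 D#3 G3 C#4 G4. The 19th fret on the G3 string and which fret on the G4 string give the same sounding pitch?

G3 at fret 19 is G3 + 19 semitones = D5.
The open G4 string is 12 semitones above the open G3, so the same pitch on the G4 string lies at fret 19 − 12 = 7.

7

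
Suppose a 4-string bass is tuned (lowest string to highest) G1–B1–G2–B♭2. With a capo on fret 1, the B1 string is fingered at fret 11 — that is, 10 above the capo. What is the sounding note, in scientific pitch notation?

The capo raises the open B1 by 1 semitone to C2; fretting 10 more gives B1 + 1 + 10 = B1 + 11 semitones = B♭2.
(Also written A♯.)

B♭2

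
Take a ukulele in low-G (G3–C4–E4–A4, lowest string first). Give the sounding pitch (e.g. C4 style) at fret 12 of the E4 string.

Each fret is one semitone, so E4 + 12 = E5.

E5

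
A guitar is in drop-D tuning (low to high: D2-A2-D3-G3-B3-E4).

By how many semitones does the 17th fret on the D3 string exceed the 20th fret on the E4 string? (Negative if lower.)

D3 at fret 17 → G4 (MIDI 67); E4 at fret 20 → C6 (MIDI 84).
67 − 84 = -17, so the two pitches are 17 semitones apart.

-17 semitones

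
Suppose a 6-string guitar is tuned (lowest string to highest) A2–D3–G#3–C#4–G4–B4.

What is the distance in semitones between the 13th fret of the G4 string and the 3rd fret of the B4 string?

G4 at fret 13 → G#5 (MIDI 80); B4 at fret 3 → D5 (MIDI 74).
80 − 74 = 6, so the two pitches are 6 semitones apart, with G#5 the higher.

6 semitones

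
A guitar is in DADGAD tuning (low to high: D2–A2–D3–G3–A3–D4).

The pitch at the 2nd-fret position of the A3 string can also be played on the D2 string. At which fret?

21

A3 at fret 2 is A3 + 2 semitones = B3.
The open D2 string is 19 semitones below the open A3, so the same pitch on the D2 string lies at fret 2 + 19 = 21.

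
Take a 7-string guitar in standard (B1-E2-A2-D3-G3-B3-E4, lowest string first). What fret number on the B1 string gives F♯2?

F♯2 is 7 semitones above the open B1 (B–C–C#–D–D#–E–F–F#), so it sits at fret 7.

7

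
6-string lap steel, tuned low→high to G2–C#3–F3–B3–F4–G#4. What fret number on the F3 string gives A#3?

5

A#3 is 5 semitones above the open F3 (F–F#–G–G#–A–A#), so it sits at fret 5.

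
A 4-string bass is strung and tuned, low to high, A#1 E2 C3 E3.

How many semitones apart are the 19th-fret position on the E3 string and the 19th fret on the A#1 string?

E3 at fret 19 → B4 (MIDI 71); A#1 at fret 19 → F3 (MIDI 53).
71 − 53 = 18, so the two pitches are 18 semitones apart, with B4 the higher.

18 semitones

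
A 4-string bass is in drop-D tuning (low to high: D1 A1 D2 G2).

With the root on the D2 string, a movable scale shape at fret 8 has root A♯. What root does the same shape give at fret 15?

Moving from fret 8 to fret 15 shifts the root by 7 semitones.
A♯ up 7 semitones is F.

F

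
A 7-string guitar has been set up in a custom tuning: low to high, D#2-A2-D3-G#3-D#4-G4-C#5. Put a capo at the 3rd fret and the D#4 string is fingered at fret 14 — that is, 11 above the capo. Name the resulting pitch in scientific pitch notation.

The capo raises the open D#4 by 3 semitones to F#4; fretting 11 more gives D#4 + 3 + 11 = D#4 + 14 semitones = F5.

F5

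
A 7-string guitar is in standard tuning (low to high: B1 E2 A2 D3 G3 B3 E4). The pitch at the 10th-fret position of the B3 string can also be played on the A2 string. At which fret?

24

Fret 10 on B3 is MIDI 59 + 10 = 69 (A4). On the A2 string (open MIDI 45), that pitch is 69 − 45 = fret 24.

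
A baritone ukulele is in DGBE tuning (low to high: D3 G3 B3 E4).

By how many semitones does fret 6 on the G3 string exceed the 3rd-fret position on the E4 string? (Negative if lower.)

G3 at fret 6 → C#4 (MIDI 61); E4 at fret 3 → G4 (MIDI 67).
61 − 67 = -6, so the two pitches are 6 semitones apart.

-6 semitones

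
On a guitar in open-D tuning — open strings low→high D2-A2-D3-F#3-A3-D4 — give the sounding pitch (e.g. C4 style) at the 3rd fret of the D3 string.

D3 is MIDI 50. Adding 3 gives 53, which is F3.

F3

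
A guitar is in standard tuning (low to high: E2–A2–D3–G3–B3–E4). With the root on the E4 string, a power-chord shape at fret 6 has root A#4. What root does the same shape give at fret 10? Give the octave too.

D5

Moving from fret 6 to fret 10 shifts the root by 4 semitones.
A#4 up 4 semitones is D5.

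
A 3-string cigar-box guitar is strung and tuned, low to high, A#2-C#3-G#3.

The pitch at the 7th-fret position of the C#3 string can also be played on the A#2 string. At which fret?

C#3 at fret 7 is C#3 + 7 semitones = G#3.
The open A#2 string is 3 semitones below the open C#3, so the same pitch on the A#2 string lies at fret 7 + 3 = 10.

10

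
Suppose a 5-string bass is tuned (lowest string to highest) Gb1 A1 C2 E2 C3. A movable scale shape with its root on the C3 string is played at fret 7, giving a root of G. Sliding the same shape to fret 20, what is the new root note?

Ab

Moving from fret 7 to fret 20 shifts the root by 13 semitones.
G up 13 semitones is Ab.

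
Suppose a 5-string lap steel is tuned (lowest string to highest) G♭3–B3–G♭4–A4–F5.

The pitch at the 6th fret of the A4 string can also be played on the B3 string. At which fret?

A4 at fret 6 is A4 + 6 semitones = E♭5.
The open B3 string is 10 semitones below the open A4, so the same pitch on the B3 string lies at fret 6 + 10 = 16.

16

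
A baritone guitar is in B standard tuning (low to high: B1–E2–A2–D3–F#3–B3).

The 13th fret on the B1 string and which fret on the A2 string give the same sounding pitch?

Fret 13 on B1 is MIDI 35 + 13 = 48 (C3). On the A2 string (open MIDI 45), that pitch is 48 − 45 = fret 3.

3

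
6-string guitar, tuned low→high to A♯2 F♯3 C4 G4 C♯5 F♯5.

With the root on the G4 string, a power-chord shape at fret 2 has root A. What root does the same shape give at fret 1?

G♯

Moving from fret 2 to fret 1 shifts the root by -1 semitone.
A down 1 semitone is G♯.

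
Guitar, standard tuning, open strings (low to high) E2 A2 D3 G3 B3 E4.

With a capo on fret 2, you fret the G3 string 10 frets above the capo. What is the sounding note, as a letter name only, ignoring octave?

The capo raises the open G3 by 2 semitones to A3; fretting 10 more gives G3 + 2 + 10 = G3 + 12 semitones, landing on G.

G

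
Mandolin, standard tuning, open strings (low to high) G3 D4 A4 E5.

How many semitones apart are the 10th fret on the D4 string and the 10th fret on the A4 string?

D4 at fret 10 → C5 (MIDI 72); A4 at fret 10 → G5 (MIDI 79).
72 − 79 = -7, so the two pitches are 7 semitones apart, with G5 the higher.

7 semitones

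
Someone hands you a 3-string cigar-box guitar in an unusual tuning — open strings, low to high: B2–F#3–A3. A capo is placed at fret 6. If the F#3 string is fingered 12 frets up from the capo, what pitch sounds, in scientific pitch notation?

C5

The capo raises the open F#3 by 6 semitones to C4; fretting 12 more gives F#3 + 6 + 12 = F#3 + 18 semitones = C5.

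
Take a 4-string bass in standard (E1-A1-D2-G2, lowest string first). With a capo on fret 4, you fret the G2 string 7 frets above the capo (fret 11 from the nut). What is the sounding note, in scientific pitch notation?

F#3

The capo raises the open G2 by 4 semitones to B2; fretting 7 more gives G2 + 4 + 7 = G2 + 11 semitones = F#3.
(Also written Gb.)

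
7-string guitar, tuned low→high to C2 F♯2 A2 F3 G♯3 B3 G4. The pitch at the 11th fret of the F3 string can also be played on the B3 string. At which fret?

5

Fret 11 on F3 is MIDI 53 + 11 = 64 (E4). On the B3 string (open MIDI 59), that pitch is 64 − 59 = fret 5.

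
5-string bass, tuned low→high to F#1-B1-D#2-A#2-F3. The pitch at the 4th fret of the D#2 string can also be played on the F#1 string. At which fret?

D#2 at fret 4 is D#2 + 4 semitones = G2.
The open F#1 string is 9 semitones below the open D#2, so the same pitch on the F#1 string lies at fret 4 + 9 = 13.

13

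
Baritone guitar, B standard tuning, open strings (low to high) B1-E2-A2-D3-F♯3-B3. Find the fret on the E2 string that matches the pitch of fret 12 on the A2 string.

17

A2 at fret 12 is A2 + 12 semitones = A3.
The open E2 string is 5 semitones below the open A2, so the same pitch on the E2 string lies at fret 12 + 5 = 17.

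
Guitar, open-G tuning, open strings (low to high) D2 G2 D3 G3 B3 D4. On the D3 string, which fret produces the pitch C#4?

C#4 is 11 semitones above the open D3 (D–D#–E–F–…–B–C–C#), so it sits at fret 11.

11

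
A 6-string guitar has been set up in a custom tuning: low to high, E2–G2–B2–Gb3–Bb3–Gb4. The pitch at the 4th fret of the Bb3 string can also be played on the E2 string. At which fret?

22

Fret 4 on Bb3 is MIDI 58 + 4 = 62 (D4). On the E2 string (open MIDI 40), that pitch is 62 − 40 = fret 22.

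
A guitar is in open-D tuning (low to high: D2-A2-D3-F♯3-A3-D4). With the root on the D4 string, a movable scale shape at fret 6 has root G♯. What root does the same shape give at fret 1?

D♯

Moving from fret 6 to fret 1 shifts the root by -5 semitones.
G♯ down 5 semitones is D♯.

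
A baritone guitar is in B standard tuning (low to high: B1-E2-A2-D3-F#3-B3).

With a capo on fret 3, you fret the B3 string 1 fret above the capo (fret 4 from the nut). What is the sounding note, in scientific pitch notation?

D#4

The capo raises the open B3 by 3 semitones to D4; fretting 1 more gives B3 + 3 + 1 = B3 + 4 semitones = D#4.
(Also written Eb.)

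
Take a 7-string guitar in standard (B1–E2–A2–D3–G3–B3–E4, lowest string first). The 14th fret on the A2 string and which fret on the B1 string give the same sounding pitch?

Fret 14 on A2 is MIDI 45 + 14 = 59 (B3). On the B1 string (open MIDI 35), that pitch is 59 − 35 = fret 24.

24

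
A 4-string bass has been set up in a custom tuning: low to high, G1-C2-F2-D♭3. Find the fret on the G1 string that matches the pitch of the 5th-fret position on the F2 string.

15

Fret 5 on F2 is MIDI 41 + 5 = 46 (B♭2). On the G1 string (open MIDI 31), that pitch is 46 − 31 = fret 15.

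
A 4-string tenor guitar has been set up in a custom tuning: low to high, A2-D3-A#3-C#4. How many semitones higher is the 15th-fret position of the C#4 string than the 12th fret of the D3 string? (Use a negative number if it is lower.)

C#4 at fret 15 → E5 (MIDI 76); D3 at fret 12 → D4 (MIDI 62).
76 − 62 = 14, so the two pitches are 14 semitones apart.

14 semitones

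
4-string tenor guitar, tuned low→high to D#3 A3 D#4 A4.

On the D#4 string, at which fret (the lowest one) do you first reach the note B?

8

From D#4, count semitones up the chromatic scale until reaching B: D#–E–F–F#–G–G#–A–A#–B — 8 steps.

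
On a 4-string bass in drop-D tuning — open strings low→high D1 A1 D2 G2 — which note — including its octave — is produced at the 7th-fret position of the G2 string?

Each fret is one semitone, so G2 + 7 = D3.

D3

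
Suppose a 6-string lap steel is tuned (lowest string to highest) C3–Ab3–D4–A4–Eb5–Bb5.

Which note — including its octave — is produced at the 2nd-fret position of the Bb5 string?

Bb5 is MIDI 82. Adding 2 gives 84, which is C6.

C6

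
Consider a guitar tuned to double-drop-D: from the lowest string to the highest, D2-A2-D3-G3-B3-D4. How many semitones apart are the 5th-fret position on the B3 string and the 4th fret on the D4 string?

2 semitones

B3 at fret 5 → E4 (MIDI 64); D4 at fret 4 → F#4 (MIDI 66).
64 − 66 = -2, so the two pitches are 2 semitones apart, with F#4 the higher.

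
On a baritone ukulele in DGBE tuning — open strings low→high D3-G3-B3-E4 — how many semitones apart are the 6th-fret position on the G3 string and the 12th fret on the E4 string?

G3 at fret 6 → C#4 (MIDI 61); E4 at fret 12 → E5 (MIDI 76).
61 − 76 = -15, so the two pitches are 15 semitones apart, with E5 the higher.

15 semitones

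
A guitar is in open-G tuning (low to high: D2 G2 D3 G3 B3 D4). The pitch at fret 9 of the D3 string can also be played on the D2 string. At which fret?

21

Fret 9 on D3 is MIDI 50 + 9 = 59 (B3). On the D2 string (open MIDI 38), that pitch is 59 − 38 = fret 21.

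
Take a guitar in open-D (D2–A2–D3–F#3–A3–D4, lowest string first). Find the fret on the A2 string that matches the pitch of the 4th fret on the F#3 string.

F#3 at fret 4 is F#3 + 4 semitones = A#3.
The open A2 string is 9 semitones below the open F#3, so the same pitch on the A2 string lies at fret 4 + 9 = 13.

13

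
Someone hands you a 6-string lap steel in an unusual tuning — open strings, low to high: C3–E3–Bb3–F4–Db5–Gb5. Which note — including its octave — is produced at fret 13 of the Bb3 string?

Each fret is one semitone, so Bb3 + 13 = B4.

B4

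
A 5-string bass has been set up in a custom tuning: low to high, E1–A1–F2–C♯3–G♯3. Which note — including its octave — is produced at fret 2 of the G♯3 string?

A♯3

G♯3 is MIDI 56. Adding 2 gives 58, which is A♯3.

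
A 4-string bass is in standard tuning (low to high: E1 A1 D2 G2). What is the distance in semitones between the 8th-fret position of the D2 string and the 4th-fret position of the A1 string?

D2 at fret 8 → A#2 (MIDI 46); A1 at fret 4 → C#2 (MIDI 37).
46 − 37 = 9, so the two pitches are 9 semitones apart, with A#2 the higher.

9 semitones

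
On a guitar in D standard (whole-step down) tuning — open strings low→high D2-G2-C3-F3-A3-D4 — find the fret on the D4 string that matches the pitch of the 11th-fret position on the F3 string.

Fret 11 on F3 is MIDI 53 + 11 = 64 (E4). On the D4 string (open MIDI 62), that pitch is 64 − 62 = fret 2.

2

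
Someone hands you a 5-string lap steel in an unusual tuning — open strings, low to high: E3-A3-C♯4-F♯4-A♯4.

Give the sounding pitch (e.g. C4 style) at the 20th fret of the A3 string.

F5

A3 is MIDI 57. Adding 20 gives 77, which is F5.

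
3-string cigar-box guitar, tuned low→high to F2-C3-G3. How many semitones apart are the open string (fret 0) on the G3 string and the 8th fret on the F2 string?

6 semitones

G3 at fret 0 → G3 (MIDI 55); F2 at fret 8 → C#3 (MIDI 49).
55 − 49 = 6, so the two pitches are 6 semitones apart, with G3 the higher.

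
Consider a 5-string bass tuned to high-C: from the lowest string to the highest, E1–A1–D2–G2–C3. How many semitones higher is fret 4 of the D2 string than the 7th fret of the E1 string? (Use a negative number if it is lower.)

7 semitones

D2 at fret 4 → F#2 (MIDI 42); E1 at fret 7 → B1 (MIDI 35).
42 − 35 = 7, so the two pitches are 7 semitones apart.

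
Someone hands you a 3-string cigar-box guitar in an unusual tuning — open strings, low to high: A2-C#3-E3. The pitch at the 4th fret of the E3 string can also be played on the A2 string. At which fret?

11

Fret 4 on E3 is MIDI 52 + 4 = 56 (G#3). On the A2 string (open MIDI 45), that pitch is 56 − 45 = fret 11.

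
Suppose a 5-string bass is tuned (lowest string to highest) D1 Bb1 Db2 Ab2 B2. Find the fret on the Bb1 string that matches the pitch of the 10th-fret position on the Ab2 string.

20

Ab2 at fret 10 is Ab2 + 10 semitones = Gb3.
The open Bb1 string is 10 semitones below the open Ab2, so the same pitch on the Bb1 string lies at fret 10 + 10 = 20.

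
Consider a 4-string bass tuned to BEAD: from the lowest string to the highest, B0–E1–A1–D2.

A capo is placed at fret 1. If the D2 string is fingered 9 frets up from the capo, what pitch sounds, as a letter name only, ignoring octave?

The capo raises the open D2 by 1 semitone to D#2; fretting 9 more gives D2 + 1 + 9 = D2 + 10 semitones, landing on C.

C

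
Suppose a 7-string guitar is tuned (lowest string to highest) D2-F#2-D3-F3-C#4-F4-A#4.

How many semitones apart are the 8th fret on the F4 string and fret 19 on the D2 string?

F4 at fret 8 → C#5 (MIDI 73); D2 at fret 19 → A3 (MIDI 57).
73 − 57 = 16, so the two pitches are 16 semitones apart, with C#5 the higher.

16 semitones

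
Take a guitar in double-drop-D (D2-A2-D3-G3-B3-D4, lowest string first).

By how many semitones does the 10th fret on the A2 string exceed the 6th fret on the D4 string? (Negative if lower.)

-13 semitones

A2 at fret 10 → G3 (MIDI 55); D4 at fret 6 → G♯4 (MIDI 68).
55 − 68 = -13, so the two pitches are 13 semitones apart.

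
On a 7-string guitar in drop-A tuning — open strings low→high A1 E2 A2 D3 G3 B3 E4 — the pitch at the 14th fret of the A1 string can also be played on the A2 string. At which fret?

A1 at fret 14 is A1 + 14 semitones = B2.
The open A2 string is 12 semitones above the open A1, so the same pitch on the A2 string lies at fret 14 − 12 = 2.

2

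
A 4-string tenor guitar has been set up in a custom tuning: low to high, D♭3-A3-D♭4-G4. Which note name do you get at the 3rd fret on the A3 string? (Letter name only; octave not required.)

Each fret is one semitone, so A3 + 3 = C.

C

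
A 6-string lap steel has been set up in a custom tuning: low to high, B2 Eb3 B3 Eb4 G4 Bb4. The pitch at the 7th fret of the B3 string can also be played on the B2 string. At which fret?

B3 at fret 7 is B3 + 7 semitones = Gb4.
The open B2 string is 12 semitones below the open B3, so the same pitch on the B2 string lies at fret 7 + 12 = 19.

19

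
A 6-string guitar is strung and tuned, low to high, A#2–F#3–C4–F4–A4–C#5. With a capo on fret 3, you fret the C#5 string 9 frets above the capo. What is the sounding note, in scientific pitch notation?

The capo raises the open C#5 by 3 semitones to E5; fretting 9 more gives C#5 + 3 + 9 = C#5 + 12 semitones = C#6.

C#6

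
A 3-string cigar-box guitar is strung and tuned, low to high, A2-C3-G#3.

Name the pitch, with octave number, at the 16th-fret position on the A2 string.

C#4

Each fret is one semitone, so A2 + 16 = C#4.
(Equivalently spelled Db4.)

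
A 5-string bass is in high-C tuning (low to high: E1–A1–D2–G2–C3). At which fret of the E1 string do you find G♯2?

G♯2 is 16 semitones above the open E1 (E–F–F#–G–…–F#–G–G#), so it sits at fret 16.

16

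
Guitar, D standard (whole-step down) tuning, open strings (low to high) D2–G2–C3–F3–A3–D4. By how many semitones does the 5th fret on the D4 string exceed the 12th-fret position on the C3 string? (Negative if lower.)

D4 at fret 5 → G4 (MIDI 67); C3 at fret 12 → C4 (MIDI 60).
67 − 60 = 7, so the two pitches are 7 semitones apart.

7 semitones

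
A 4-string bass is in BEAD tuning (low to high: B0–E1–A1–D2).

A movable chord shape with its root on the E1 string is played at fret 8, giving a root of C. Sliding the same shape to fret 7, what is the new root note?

B

Moving from fret 8 to fret 7 shifts the root by -1 semitone.
C down 1 semitone is B.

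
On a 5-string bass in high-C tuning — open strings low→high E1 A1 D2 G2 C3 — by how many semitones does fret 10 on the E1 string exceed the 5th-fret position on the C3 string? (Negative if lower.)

E1 at fret 10 → D2 (MIDI 38); C3 at fret 5 → F3 (MIDI 53).
38 − 53 = -15, so the two pitches are 15 semitones apart.

-15 semitones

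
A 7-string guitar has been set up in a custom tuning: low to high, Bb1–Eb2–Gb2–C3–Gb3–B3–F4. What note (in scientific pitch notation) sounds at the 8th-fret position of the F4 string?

The open F4 string plus 8 semitones: F–Gb–G–Ab–A–Bb–B–C–Db.
The walk passes from B into C once, so the octave number goes from 4 to 5.
(Equivalently spelled C#5.)

Db5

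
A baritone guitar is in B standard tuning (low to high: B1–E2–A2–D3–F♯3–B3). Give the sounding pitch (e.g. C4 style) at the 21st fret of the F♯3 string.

Each fret is one semitone, so F♯3 + 21 = D♯5.

D♯5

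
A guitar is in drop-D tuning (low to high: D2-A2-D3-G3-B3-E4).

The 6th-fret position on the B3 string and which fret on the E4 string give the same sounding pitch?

B3 at fret 6 is B3 + 6 semitones = F4.
The open E4 string is 5 semitones above the open B3, so the same pitch on the E4 string lies at fret 6 − 5 = 1.

1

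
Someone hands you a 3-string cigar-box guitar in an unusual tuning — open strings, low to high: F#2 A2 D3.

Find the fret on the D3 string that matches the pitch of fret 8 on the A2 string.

Fret 8 on A2 is MIDI 45 + 8 = 53 (F3). On the D3 string (open MIDI 50), that pitch is 53 − 50 = fret 3.

3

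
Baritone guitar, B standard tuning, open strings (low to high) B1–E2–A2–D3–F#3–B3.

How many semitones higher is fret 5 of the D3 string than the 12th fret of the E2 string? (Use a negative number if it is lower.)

D3 at fret 5 → G3 (MIDI 55); E2 at fret 12 → E3 (MIDI 52).
55 − 52 = 3, so the two pitches are 3 semitones apart.

3 semitones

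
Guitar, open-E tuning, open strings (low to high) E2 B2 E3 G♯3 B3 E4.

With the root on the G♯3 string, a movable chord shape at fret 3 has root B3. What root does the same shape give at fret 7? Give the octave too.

D♯4

Moving from fret 3 to fret 7 shifts the root by 4 semitones.
B3 up 4 semitones is D♯4.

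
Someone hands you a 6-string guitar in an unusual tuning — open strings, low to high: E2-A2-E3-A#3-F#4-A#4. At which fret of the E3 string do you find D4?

10

D4 is 10 semitones above the open E3 (E–F–F#–G–…–C–C#–D), so it sits at fret 10.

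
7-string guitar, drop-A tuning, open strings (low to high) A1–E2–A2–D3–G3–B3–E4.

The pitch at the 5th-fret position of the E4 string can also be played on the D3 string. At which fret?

E4 at fret 5 is E4 + 5 semitones = A4.
The open D3 string is 14 semitones below the open E4, so the same pitch on the D3 string lies at fret 5 + 14 = 19.

19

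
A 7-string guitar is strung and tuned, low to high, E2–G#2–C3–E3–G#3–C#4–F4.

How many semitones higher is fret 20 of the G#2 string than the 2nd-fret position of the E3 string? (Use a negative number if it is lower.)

10 semitones

G#2 at fret 20 → E4 (MIDI 64); E3 at fret 2 → F#3 (MIDI 54).
64 − 54 = 10, so the two pitches are 10 semitones apart.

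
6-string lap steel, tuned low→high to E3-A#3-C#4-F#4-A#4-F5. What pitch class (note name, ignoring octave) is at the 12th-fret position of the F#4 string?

F#4 is MIDI 66. Adding 12 gives 78; 78 mod 12 = 6, i.e. F#.
(Equivalently spelled Gb.)

F#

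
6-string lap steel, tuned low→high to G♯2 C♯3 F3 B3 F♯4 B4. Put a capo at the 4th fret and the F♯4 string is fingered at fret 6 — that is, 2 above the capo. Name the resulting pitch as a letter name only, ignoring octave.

C

The capo raises the open F♯4 by 4 semitones to A♯4; fretting 2 more gives F♯4 + 4 + 2 = F♯4 + 6 semitones, landing on C.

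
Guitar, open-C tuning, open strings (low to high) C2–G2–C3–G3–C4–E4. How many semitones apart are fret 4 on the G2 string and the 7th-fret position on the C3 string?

8 semitones

G2 at fret 4 → B2 (MIDI 47); C3 at fret 7 → G3 (MIDI 55).
47 − 55 = -8, so the two pitches are 8 semitones apart, with G3 the higher.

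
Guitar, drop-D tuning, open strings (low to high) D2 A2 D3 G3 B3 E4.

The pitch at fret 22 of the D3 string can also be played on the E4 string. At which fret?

8

Fret 22 on D3 is MIDI 50 + 22 = 72 (C5). On the E4 string (open MIDI 64), that pitch is 72 − 64 = fret 8.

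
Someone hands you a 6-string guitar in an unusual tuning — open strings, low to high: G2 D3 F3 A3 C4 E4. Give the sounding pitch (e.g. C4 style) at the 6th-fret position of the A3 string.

A3 is MIDI 57. Adding 6 gives 63, which is D#4.

D#4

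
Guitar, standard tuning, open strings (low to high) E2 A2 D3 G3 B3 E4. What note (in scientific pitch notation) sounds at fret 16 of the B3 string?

The open B3 string plus 16 semitones: B–C–C#–D–…–C#–D–D#.
The walk passes from B into C 2 times, so the octave number goes from 3 to 5.

D#5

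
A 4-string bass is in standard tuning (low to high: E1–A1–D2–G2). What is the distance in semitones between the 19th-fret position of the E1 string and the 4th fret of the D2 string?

E1 at fret 19 → B2 (MIDI 47); D2 at fret 4 → F#2 (MIDI 42).
47 − 42 = 5, so the two pitches are 5 semitones apart, with B2 the higher.

5 semitones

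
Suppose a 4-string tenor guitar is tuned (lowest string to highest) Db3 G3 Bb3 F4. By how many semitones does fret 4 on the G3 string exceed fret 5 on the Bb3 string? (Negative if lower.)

G3 at fret 4 → B3 (MIDI 59); Bb3 at fret 5 → Eb4 (MIDI 63).
59 − 63 = -4, so the two pitches are 4 semitones apart.

-4 semitones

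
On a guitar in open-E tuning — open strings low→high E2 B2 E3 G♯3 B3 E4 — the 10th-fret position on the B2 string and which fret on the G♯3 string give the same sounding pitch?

1

Fret 10 on B2 is MIDI 47 + 10 = 57 (A3). On the G♯3 string (open MIDI 56), that pitch is 57 − 56 = fret 1.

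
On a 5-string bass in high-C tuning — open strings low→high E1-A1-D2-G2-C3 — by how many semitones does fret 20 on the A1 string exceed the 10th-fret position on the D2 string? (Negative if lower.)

5 semitones

A1 at fret 20 → F3 (MIDI 53); D2 at fret 10 → C3 (MIDI 48).
53 − 48 = 5, so the two pitches are 5 semitones apart.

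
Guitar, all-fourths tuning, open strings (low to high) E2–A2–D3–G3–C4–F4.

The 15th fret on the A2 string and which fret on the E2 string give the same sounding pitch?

20

Fret 15 on A2 is MIDI 45 + 15 = 60 (C4). On the E2 string (open MIDI 40), that pitch is 60 − 40 = fret 20.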